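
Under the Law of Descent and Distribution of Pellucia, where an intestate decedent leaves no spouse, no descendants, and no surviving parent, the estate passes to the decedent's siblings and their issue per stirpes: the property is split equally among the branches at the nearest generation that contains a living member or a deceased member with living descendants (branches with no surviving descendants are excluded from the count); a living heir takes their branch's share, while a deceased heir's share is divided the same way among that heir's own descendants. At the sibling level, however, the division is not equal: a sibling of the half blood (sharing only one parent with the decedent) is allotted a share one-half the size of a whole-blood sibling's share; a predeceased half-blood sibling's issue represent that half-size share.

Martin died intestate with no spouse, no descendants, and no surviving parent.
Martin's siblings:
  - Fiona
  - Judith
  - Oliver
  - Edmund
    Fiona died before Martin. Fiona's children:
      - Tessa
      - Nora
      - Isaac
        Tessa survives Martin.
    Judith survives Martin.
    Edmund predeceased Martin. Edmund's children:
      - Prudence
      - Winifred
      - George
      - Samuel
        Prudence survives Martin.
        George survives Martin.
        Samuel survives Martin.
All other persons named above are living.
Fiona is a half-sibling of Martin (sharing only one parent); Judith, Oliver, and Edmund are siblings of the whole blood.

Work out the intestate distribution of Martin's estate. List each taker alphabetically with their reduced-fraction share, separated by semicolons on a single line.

No spouse, descendants, or parent survives, so the estate passes to Martin's siblings per stirpes.
Half-blood siblings count for one-half the weight of whole-blood siblings at the initial division.
Dividing 1 in proportion to weights (total weight 7/2): Fiona (weight 1/2) → 1/7; Judith (weight 1) → 2/7; Oliver (weight 1) → 2/7; Edmund (weight 1) → 2/7.
Fiona predeceased; the 1/7 allotted to Fiona's branch passes to Fiona's issue by representation.
The 1/7 is divided into 3 equal shares of 1/21 among Tessa, Nora, Isaac.
Tessa is living and takes 1/21.
Nora is living and takes 1/21.
Isaac is living and takes 1/21.
Judith is living and takes 2/7.
Oliver is living and takes 2/7.
Edmund predeceased; the 2/7 allotted to Edmund's branch passes to Edmund's issue by representation.
The 2/7 is divided into 4 equal shares of 1/14 among Prudence, Winifred, George, Samuel.
Prudence is living and takes 1/14.
Winifred is living and takes 1/14.
George is living and takes 1/14.
Samuel is living and takes 1/14.

George 1/14; Isaac 1/21; Judith 2/7; Nora 1/21; Oliver 2/7; Prudence 1/14; Samuel 1/14; Tessa 1/21; Winifred 1/14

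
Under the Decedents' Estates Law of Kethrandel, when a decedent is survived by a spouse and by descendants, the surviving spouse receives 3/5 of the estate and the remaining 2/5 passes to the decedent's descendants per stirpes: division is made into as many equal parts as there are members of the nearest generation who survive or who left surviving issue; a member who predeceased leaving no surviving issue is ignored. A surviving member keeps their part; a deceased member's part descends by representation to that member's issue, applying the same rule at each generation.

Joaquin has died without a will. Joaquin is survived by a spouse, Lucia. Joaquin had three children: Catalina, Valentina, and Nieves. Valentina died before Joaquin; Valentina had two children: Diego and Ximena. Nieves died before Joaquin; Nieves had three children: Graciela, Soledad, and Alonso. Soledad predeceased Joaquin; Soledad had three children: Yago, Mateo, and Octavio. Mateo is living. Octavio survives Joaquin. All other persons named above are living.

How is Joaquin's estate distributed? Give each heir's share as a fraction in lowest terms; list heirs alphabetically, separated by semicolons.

Lucia, as surviving spouse, takes 3/5.
The remaining 2/5 passes to Joaquin's descendants per stirpes.
The 2/5 is divided into 3 equal shares of 2/15 among Catalina, Valentina, Nieves.
Catalina is living and takes 2/15.
Valentina predeceased; the 2/15 allotted to Valentina's branch passes to Valentina's issue by representation.
The 2/15 is divided into 2 equal shares of 1/15 among Diego, Ximena.
Diego is living and takes 1/15.
Ximena is living and takes 1/15.
Nieves predeceased; the 2/15 allotted to Nieves's branch passes to Nieves's issue by representation.
The 2/15 is divided into 3 equal shares of 2/45 among Graciela, Soledad, Alonso.
Graciela is living and takes 2/45.
Soledad predeceased; the 2/45 allotted to Soledad's branch passes to Soledad's issue by representation.
The 2/45 is divided into 3 equal shares of 2/135 among Yago, Mateo, Octavio.
Yago is living and takes 2/135.
Mateo is living and takes 2/135.
Octavio is living and takes 2/135.
Alonso is living and takes 2/45.

Alonso 2/45; Catalina 2/15; Diego 1/15; Graciela 2/45; Lucia 3/5; Mateo 2/135; Octavio 2/135; Ximena 1/15; Yago 2/135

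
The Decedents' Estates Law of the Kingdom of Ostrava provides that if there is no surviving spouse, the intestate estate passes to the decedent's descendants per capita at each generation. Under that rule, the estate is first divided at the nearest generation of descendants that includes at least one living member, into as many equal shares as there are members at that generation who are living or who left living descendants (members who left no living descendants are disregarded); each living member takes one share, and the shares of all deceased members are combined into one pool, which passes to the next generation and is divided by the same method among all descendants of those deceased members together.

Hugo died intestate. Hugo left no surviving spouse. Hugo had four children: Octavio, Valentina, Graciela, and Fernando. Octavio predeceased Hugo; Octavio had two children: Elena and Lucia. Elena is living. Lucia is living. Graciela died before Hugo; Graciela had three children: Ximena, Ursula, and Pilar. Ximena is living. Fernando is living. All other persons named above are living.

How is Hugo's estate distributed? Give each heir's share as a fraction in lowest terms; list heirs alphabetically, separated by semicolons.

Elena 1/10; Fernando 1/4; Lucia 1/10; Pilar 1/10; Ursula 1/10; Valentina 1/4; Ximena 1/10

There is no surviving spouse, so the entire estate passes to Hugo's descendants per capita at each generation.
At generation 1 (Octavio, Valentina, Graciela, Fernando) there are 4 shares of (1)/4 = 1/4 each.
Living: Valentina and Fernando — each takes 1/4.
Deceased: Octavio and Graciela. Their combined 1/2 is pooled and carried to generation 2.
At generation 2 (Elena, Lucia, Ximena, Ursula, Pilar) there are 5 shares of (1/2)/5 = 1/10 each.
Living: Elena, Lucia, Ximena, Ursula, and Pilar — each takes 1/10.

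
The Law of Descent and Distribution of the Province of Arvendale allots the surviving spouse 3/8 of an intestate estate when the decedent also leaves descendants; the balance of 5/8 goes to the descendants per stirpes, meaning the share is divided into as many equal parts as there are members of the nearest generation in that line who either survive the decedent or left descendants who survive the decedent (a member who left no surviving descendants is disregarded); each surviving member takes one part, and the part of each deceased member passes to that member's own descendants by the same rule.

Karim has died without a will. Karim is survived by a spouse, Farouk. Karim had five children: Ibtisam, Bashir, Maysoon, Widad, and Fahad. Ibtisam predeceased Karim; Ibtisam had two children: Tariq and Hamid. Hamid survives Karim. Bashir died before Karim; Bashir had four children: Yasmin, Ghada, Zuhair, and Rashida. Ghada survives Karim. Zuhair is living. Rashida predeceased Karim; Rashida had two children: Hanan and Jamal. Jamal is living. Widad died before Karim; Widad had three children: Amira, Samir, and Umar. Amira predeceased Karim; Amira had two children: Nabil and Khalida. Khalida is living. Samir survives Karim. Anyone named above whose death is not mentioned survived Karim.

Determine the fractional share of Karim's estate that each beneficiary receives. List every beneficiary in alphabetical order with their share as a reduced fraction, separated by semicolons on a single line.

Fahad 1/8; Farouk 3/8; Ghada 1/32; Hamid 1/16; Hanan 1/64; Jamal 1/64; Khalida 1/48; Maysoon 1/8; Nabil 1/48; Samir 1/24; Tariq 1/16; Umar 1/24; Yasmin 1/32; Zuhair 1/32

Farouk, as surviving spouse, takes 3/8.
The remaining 5/8 passes to Karim's descendants per stirpes.
The 5/8 is divided into 5 equal shares of 1/8 among Ibtisam, Bashir, Maysoon, Widad, Fahad.
Ibtisam predeceased; the 1/8 allotted to Ibtisam's branch passes to Ibtisam's issue by representation.
The 1/8 is divided into 2 equal shares of 1/16 among Tariq, Hamid.
Tariq is living and takes 1/16.
Hamid is living and takes 1/16.
Bashir predeceased; the 1/8 allotted to Bashir's branch passes to Bashir's issue by representation.
The 1/8 is divided into 4 equal shares of 1/32 among Yasmin, Ghada, Zuhair, Rashida.
Yasmin is living and takes 1/32.
Ghada is living and takes 1/32.
Zuhair is living and takes 1/32.
Rashida predeceased; the 1/32 allotted to Rashida's branch passes to Rashida's issue by representation.
The 1/32 is divided into 2 equal shares of 1/64 among Hanan, Jamal.
Hanan is living and takes 1/64.
Jamal is living and takes 1/64.
Maysoon is living and takes 1/8.
Widad predeceased; the 1/8 allotted to Widad's branch passes to Widad's issue by representation.
The 1/8 is divided into 3 equal shares of 1/24 among Amira, Samir, Umar.
Amira predeceased; the 1/24 allotted to Amira's branch passes to Amira's issue by representation.
The 1/24 is divided into 2 equal shares of 1/48 among Nabil, Khalida.
Nabil is living and takes 1/48.
Khalida is living and takes 1/48.
Samir is living and takes 1/24.
Umar is living and takes 1/24.
Fahad is living and takes 1/8.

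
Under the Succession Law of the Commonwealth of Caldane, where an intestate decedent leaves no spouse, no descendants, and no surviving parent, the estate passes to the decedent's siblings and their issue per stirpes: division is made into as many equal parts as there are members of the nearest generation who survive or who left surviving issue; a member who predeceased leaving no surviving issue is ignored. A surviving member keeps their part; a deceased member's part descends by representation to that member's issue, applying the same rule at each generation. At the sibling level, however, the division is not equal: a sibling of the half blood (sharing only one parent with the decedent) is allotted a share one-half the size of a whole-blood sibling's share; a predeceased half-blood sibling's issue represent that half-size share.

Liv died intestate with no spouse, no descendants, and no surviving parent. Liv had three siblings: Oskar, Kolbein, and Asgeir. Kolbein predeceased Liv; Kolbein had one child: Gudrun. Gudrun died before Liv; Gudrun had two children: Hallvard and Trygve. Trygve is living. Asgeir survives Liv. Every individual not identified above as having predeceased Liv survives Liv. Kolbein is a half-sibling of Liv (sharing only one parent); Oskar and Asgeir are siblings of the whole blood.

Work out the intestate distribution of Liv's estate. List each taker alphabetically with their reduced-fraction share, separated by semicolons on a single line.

Asgeir 2/5; Hallvard 1/10; Oskar 2/5; Trygve 1/10

No spouse, descendants, or parent survives, so the estate passes to Liv's siblings per stirpes.
Half-blood siblings count for one-half the weight of whole-blood siblings at the initial division.
Dividing 1 in proportion to weights (total weight 5/2): Oskar (weight 1) → 2/5; Kolbein (weight 1/2) → 1/5; Asgeir (weight 1) → 2/5.
Oskar is living and takes 2/5.
Kolbein predeceased; the 1/5 allotted to Kolbein's branch passes to Kolbein's issue by representation.
Gudrun's line is the sole branch at this level, so the full 1/5 passes to Gudrun's issue by representation.
The 1/5 is divided into 2 equal shares of 1/10 among Hallvard, Trygve.
Hallvard is living and takes 1/10.
Trygve is living and takes 1/10.
Asgeir is living and takes 2/5.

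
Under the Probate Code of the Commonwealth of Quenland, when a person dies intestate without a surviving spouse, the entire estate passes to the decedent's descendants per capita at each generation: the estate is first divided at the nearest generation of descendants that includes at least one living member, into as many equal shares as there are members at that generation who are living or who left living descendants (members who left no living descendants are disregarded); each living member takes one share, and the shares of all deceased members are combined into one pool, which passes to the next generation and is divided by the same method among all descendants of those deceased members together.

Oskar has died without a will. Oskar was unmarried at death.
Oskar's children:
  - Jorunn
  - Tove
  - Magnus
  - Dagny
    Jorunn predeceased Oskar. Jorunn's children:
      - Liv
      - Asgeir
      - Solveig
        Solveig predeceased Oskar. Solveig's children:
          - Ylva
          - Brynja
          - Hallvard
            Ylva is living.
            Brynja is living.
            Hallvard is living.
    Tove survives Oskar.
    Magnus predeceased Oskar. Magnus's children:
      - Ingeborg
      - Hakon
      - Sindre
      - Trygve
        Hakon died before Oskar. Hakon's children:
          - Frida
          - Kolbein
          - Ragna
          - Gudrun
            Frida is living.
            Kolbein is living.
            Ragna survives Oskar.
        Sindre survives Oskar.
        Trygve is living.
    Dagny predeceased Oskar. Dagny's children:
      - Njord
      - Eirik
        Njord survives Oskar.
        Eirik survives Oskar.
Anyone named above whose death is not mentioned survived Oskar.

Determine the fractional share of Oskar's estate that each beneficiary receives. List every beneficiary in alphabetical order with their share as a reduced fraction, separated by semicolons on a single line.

Asgeir 1/12; Brynja 1/42; Eirik 1/12; Frida 1/42; Gudrun 1/42; Hallvard 1/42; Ingeborg 1/12; Kolbein 1/42; Liv 1/12; Njord 1/12; Ragna 1/42; Sindre 1/12; Tove 1/4; Trygve 1/12; Ylva 1/42

There is no surviving spouse, so the entire estate passes to Oskar's descendants per capita at each generation.
At generation 1 (Jorunn, Tove, Magnus, Dagny) there are 4 shares of (1)/4 = 1/4 each.
Living: Tove — each takes 1/4.
Deceased: Jorunn, Magnus, and Dagny. Their combined 3/4 is pooled and carried to generation 2.
At generation 2 (Liv, Asgeir, Solveig, Ingeborg, Hakon, Sindre, Trygve, Njord, Eirik) there are 9 shares of (3/4)/9 = 1/12 each.
Living: Liv, Asgeir, Ingeborg, Sindre, Trygve, Njord, and Eirik — each takes 1/12.
Deceased: Solveig and Hakon. Their combined 1/6 is pooled and carried to generation 3.
At generation 3 (Ylva, Brynja, Hallvard, Frida, Kolbein, Ragna, Gudrun) there are 7 shares of (1/6)/7 = 1/42 each.
Living: Ylva, Brynja, Hallvard, Frida, Kolbein, Ragna, and Gudrun — each takes 1/42.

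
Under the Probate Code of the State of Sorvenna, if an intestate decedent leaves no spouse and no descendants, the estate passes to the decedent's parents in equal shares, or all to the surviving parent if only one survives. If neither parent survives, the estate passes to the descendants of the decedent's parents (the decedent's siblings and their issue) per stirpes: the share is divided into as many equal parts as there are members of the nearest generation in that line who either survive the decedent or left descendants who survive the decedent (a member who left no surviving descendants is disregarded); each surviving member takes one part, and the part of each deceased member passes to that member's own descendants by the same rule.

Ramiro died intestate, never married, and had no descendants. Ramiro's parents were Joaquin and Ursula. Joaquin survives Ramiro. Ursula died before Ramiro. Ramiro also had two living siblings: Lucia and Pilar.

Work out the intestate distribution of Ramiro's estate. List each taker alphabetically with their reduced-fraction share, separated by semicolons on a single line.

Joaquin 1

Only one parent, Joaquin, survives, so Joaquin takes the entire estate. The siblings take nothing because a surviving parent has priority.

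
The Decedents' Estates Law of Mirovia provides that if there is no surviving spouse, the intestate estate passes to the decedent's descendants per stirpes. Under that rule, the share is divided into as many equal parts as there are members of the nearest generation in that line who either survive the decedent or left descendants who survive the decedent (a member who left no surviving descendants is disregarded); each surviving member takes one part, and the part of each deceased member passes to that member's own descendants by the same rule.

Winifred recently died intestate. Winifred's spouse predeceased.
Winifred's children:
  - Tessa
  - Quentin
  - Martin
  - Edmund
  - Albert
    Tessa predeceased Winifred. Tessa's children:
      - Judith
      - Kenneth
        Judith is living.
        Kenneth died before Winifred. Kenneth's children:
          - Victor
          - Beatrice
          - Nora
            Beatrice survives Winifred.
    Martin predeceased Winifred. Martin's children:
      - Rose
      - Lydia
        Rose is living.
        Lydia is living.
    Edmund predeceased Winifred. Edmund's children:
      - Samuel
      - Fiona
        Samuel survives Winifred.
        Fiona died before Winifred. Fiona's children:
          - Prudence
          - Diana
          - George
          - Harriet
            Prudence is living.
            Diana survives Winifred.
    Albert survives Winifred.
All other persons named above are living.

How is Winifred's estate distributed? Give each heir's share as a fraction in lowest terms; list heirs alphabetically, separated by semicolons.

There is no surviving spouse, so the entire estate passes to Winifred's descendants per stirpes.
The estate is divided into 5 equal shares of 1/5 among Tessa, Quentin, Martin, Edmund, Albert.
Tessa predeceased; the 1/5 allotted to Tessa's branch passes to Tessa's issue by representation.
The 1/5 is divided into 2 equal shares of 1/10 among Judith, Kenneth.
Judith is living and takes 1/10.
Kenneth predeceased; the 1/10 allotted to Kenneth's branch passes to Kenneth's issue by representation.
The 1/10 is divided into 3 equal shares of 1/30 among Victor, Beatrice, Nora.
Victor is living and takes 1/30.
Beatrice is living and takes 1/30.
Nora is living and takes 1/30.
Quentin is living and takes 1/5.
Martin predeceased; the 1/5 allotted to Martin's branch passes to Martin's issue by representation.
The 1/5 is divided into 2 equal shares of 1/10 among Rose, Lydia.
Rose is living and takes 1/10.
Lydia is living and takes 1/10.
Edmund predeceased; the 1/5 allotted to Edmund's branch passes to Edmund's issue by representation.
The 1/5 is divided into 2 equal shares of 1/10 among Samuel, Fiona.
Samuel is living and takes 1/10.
Fiona predeceased; the 1/10 allotted to Fiona's branch passes to Fiona's issue by representation.
The 1/10 is divided into 4 equal shares of 1/40 among Prudence, Diana, George, Harriet.
Prudence is living and takes 1/40.
Diana is living and takes 1/40.
George is living and takes 1/40.
Harriet is living and takes 1/40.
Albert is living and takes 1/5.

Albert 1/5; Beatrice 1/30; Diana 1/40; George 1/40; Harriet 1/40; Judith 1/10; Lydia 1/10; Nora 1/30; Prudence 1/40; Quentin 1/5; Rose 1/10; Samuel 1/10; Victor 1/30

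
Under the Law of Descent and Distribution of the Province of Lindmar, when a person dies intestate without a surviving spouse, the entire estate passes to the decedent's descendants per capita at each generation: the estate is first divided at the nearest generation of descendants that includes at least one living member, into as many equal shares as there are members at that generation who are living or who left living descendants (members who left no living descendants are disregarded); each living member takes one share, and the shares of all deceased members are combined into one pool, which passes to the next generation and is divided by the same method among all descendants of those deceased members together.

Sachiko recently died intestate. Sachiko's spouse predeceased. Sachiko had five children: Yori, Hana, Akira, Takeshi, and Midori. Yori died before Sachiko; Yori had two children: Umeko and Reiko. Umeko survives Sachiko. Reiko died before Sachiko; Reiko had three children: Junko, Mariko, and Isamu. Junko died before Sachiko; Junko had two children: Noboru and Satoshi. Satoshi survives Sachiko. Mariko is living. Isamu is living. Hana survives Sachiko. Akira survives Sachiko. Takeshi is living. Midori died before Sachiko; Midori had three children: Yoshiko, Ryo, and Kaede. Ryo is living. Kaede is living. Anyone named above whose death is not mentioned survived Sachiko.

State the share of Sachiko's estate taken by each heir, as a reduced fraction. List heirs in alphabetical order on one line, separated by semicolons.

There is no surviving spouse, so the entire estate passes to Sachiko's descendants per capita at each generation.
At generation 1 (Yori, Hana, Akira, Takeshi, Midori) there are 5 shares of (1)/5 = 1/5 each.
Living: Hana, Akira, and Takeshi — each takes 1/5.
Deceased: Yori and Midori. Their combined 2/5 is pooled and carried to generation 2.
At generation 2 (Umeko, Reiko, Yoshiko, Ryo, Kaede) there are 5 shares of (2/5)/5 = 2/25 each.
Living: Umeko, Yoshiko, Ryo, and Kaede — each takes 2/25.
Deceased: Reiko. That 2/25 share is carried to generation 3.
At generation 3 (Junko, Mariko, Isamu) there are 3 shares of (2/25)/3 = 2/75 each.
Living: Mariko and Isamu — each takes 2/75.
Deceased: Junko. That 2/75 share is carried to generation 4.
At generation 4 (Noboru, Satoshi) there are 2 shares of (2/75)/2 = 1/75 each.
Living: Noboru and Satoshi — each takes 1/75.

Akira 1/5; Hana 1/5; Isamu 2/75; Kaede 2/25; Mariko 2/75; Noboru 1/75; Ryo 2/25; Satoshi 1/75; Takeshi 1/5; Umeko 2/25; Yoshiko 2/25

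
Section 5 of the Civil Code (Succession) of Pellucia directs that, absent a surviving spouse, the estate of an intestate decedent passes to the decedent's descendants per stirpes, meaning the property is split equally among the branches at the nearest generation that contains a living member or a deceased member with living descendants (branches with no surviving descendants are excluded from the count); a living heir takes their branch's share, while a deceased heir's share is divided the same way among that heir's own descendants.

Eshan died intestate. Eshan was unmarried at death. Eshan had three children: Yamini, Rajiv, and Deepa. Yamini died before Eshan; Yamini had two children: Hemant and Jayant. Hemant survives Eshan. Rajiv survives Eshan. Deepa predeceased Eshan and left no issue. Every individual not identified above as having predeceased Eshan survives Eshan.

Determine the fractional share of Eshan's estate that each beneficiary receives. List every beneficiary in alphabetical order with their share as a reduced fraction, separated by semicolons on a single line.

Hemant 1/4; Jayant 1/4; Rajiv 1/2

There is no surviving spouse, so the entire estate passes to Eshan's descendants per stirpes.
Deepa left no surviving issue, so that branch lapses and is disregarded.
The estate is divided into 2 equal shares of 1/2 among Yamini, Rajiv.
Yamini predeceased; the 1/2 allotted to Yamini's branch passes to Yamini's issue by representation.
The 1/2 is divided into 2 equal shares of 1/4 among Hemant, Jayant.
Hemant is living and takes 1/4.
Jayant is living and takes 1/4.
Rajiv is living and takes 1/2.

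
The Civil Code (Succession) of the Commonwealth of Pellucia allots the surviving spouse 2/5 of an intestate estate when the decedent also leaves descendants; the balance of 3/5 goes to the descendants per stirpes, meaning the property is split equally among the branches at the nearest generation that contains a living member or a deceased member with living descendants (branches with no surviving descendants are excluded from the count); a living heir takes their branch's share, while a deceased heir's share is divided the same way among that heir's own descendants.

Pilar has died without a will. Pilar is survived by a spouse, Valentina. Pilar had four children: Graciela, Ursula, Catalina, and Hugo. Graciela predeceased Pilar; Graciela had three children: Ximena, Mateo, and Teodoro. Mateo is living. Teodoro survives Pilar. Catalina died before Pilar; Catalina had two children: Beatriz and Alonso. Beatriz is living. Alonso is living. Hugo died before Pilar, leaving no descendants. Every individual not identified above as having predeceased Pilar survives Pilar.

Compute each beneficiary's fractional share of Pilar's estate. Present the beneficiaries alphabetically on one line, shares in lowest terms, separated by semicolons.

Alonso 1/10; Beatriz 1/10; Mateo 1/15; Teodoro 1/15; Ursula 1/5; Valentina 2/5; Ximena 1/15

Valentina, as surviving spouse, takes 2/5.
The remaining 3/5 passes to Pilar's descendants per stirpes.
Hugo left no surviving issue, so that branch lapses and is disregarded.
The 3/5 is divided into 3 equal shares of 1/5 among Graciela, Ursula, Catalina.
Graciela predeceased; the 1/5 allotted to Graciela's branch passes to Graciela's issue by representation.
The 1/5 is divided into 3 equal shares of 1/15 among Ximena, Mateo, Teodoro.
Ximena is living and takes 1/15.
Mateo is living and takes 1/15.
Teodoro is living and takes 1/15.
Ursula is living and takes 1/5.
Catalina predeceased; the 1/5 allotted to Catalina's branch passes to Catalina's issue by representation.
The 1/5 is divided into 2 equal shares of 1/10 among Beatriz, Alonso.
Beatriz is living and takes 1/10.
Alonso is living and takes 1/10.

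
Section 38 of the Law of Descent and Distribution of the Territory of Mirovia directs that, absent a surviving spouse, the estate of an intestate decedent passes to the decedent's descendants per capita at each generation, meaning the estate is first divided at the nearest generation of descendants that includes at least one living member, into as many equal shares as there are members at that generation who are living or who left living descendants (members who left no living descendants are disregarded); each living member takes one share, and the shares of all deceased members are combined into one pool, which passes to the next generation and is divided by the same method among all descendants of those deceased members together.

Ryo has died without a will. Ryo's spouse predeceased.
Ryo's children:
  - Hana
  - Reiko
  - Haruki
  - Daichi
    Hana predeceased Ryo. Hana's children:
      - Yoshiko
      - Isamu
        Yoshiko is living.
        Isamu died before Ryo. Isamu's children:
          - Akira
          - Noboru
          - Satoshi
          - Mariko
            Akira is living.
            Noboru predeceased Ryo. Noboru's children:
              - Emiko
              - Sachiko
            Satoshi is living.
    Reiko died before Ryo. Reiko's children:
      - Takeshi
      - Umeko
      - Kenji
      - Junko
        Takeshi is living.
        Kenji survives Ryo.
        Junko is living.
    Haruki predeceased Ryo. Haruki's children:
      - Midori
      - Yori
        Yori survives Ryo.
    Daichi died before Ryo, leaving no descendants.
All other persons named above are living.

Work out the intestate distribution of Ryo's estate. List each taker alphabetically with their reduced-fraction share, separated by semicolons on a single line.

There is no surviving spouse, so the entire estate passes to Ryo's descendants per capita at each generation.
No one at generation 1 (Hana, Reiko, Haruki) is living; moving to the next generation.
At generation 2 (Yoshiko, Isamu, Takeshi, Umeko, Kenji, Junko, Midori, Yori) there are 8 shares of (1)/8 = 1/8 each.
Living: Yoshiko, Takeshi, Umeko, Kenji, Junko, Midori, and Yori — each takes 1/8.
Deceased: Isamu. That 1/8 share is carried to generation 3.
At generation 3 (Akira, Noboru, Satoshi, Mariko) there are 4 shares of (1/8)/4 = 1/32 each.
Living: Akira, Satoshi, and Mariko — each takes 1/32.
Deceased: Noboru. That 1/32 share is carried to generation 4.
At generation 4 (Emiko, Sachiko) there are 2 shares of (1/32)/2 = 1/64 each.
Living: Emiko and Sachiko — each takes 1/64.

Akira 1/32; Emiko 1/64; Junko 1/8; Kenji 1/8; Mariko 1/32; Midori 1/8; Sachiko 1/64; Satoshi 1/32; Takeshi 1/8; Umeko 1/8; Yori 1/8; Yoshiko 1/8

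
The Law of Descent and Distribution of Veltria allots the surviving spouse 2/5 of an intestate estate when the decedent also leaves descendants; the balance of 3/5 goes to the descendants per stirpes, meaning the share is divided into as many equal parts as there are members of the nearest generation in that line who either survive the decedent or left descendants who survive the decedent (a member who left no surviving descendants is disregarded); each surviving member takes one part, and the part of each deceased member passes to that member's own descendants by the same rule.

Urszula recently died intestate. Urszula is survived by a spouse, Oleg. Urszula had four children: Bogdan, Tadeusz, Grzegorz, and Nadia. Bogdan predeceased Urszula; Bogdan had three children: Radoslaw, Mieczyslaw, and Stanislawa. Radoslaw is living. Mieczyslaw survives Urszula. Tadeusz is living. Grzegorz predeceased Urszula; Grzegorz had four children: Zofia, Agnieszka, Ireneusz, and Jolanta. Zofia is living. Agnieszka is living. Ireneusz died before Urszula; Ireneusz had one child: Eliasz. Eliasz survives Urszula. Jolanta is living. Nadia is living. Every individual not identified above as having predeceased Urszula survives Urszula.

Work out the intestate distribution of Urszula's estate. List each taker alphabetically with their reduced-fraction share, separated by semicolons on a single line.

Oleg, as surviving spouse, takes 2/5.
The remaining 3/5 passes to Urszula's descendants per stirpes.
The 3/5 is divided into 4 equal shares of 3/20 among Bogdan, Tadeusz, Grzegorz, Nadia.
Bogdan predeceased; the 3/20 allotted to Bogdan's branch passes to Bogdan's issue by representation.
The 3/20 is divided into 3 equal shares of 1/20 among Radoslaw, Mieczyslaw, Stanislawa.
Radoslaw is living and takes 1/20.
Mieczyslaw is living and takes 1/20.
Stanislawa is living and takes 1/20.
Tadeusz is living and takes 3/20.
Grzegorz predeceased; the 3/20 allotted to Grzegorz's branch passes to Grzegorz's issue by representation.
The 3/20 is divided into 4 equal shares of 3/80 among Zofia, Agnieszka, Ireneusz, Jolanta.
Zofia is living and takes 3/80.
Agnieszka is living and takes 3/80.
Ireneusz predeceased; the 3/80 allotted to Ireneusz's branch passes to Ireneusz's issue by representation.
Eliasz is the sole taker at this level and receives the full 3/80.
Jolanta is living and takes 3/80.
Nadia is living and takes 3/20.

Agnieszka 3/80; Eliasz 3/80; Jolanta 3/80; Mieczyslaw 1/20; Nadia 3/20; Oleg 2/5; Radoslaw 1/20; Stanislawa 1/20; Tadeusz 3/20; Zofia 3/80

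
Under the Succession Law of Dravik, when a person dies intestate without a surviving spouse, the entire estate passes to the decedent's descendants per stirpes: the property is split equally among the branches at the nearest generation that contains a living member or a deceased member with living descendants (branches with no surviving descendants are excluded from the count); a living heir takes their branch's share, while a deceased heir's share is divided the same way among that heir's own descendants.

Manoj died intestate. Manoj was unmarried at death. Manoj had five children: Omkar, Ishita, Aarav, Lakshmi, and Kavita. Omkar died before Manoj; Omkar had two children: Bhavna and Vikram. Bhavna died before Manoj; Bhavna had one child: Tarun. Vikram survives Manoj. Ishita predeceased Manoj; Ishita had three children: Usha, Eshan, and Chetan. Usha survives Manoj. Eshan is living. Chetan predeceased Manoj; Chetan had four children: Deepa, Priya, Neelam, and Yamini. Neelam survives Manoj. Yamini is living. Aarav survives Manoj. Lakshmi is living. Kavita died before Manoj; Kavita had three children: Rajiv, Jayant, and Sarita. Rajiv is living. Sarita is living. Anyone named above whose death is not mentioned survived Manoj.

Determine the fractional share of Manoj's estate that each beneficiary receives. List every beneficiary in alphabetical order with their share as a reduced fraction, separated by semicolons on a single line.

Aarav 1/5; Deepa 1/60; Eshan 1/15; Jayant 1/15; Lakshmi 1/5; Neelam 1/60; Priya 1/60; Rajiv 1/15; Sarita 1/15; Tarun 1/10; Usha 1/15; Vikram 1/10; Yamini 1/60

There is no surviving spouse, so the entire estate passes to Manoj's descendants per stirpes.
The estate is divided into 5 equal shares of 1/5 among Omkar, Ishita, Aarav, Lakshmi, Kavita.
Omkar predeceased; the 1/5 allotted to Omkar's branch passes to Omkar's issue by representation.
The 1/5 is divided into 2 equal shares of 1/10 among Bhavna, Vikram.
Bhavna predeceased; the 1/10 allotted to Bhavna's branch passes to Bhavna's issue by representation.
Tarun is the sole taker at this level and receives the full 1/10.
Vikram is living and takes 1/10.
Ishita predeceased; the 1/5 allotted to Ishita's branch passes to Ishita's issue by representation.
The 1/5 is divided into 3 equal shares of 1/15 among Usha, Eshan, Chetan.
Usha is living and takes 1/15.
Eshan is living and takes 1/15.
Chetan predeceased; the 1/15 allotted to Chetan's branch passes to Chetan's issue by representation.
The 1/15 is divided into 4 equal shares of 1/60 among Deepa, Priya, Neelam, Yamini.
Deepa is living and takes 1/60.
Priya is living and takes 1/60.
Neelam is living and takes 1/60.
Yamini is living and takes 1/60.
Aarav is living and takes 1/5.
Lakshmi is living and takes 1/5.
Kavita predeceased; the 1/5 allotted to Kavita's branch passes to Kavita's issue by representation.
The 1/5 is divided into 3 equal shares of 1/15 among Rajiv, Jayant, Sarita.
Rajiv is living and takes 1/15.
Jayant is living and takes 1/15.
Sarita is living and takes 1/15.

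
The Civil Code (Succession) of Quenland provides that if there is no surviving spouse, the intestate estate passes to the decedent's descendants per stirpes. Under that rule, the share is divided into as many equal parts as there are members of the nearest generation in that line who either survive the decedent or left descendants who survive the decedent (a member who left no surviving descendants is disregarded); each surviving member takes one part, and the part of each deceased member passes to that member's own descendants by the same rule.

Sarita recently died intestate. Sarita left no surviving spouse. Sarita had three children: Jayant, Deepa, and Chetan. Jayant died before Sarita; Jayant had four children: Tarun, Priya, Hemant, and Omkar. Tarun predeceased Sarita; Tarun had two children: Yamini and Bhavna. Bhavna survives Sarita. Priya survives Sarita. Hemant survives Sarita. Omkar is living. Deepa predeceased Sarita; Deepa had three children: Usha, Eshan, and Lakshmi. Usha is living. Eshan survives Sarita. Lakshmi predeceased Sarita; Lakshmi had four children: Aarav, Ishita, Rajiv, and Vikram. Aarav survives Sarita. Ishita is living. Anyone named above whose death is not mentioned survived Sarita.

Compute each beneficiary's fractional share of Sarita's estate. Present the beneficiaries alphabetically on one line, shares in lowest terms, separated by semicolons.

There is no surviving spouse, so the entire estate passes to Sarita's descendants per stirpes.
The estate is divided into 3 equal shares of 1/3 among Jayant, Deepa, Chetan.
Jayant predeceased; the 1/3 allotted to Jayant's branch passes to Jayant's issue by representation.
The 1/3 is divided into 4 equal shares of 1/12 among Tarun, Priya, Hemant, Omkar.
Tarun predeceased; the 1/12 allotted to Tarun's branch passes to Tarun's issue by representation.
The 1/12 is divided into 2 equal shares of 1/24 among Yamini, Bhavna.
Yamini is living and takes 1/24.
Bhavna is living and takes 1/24.
Priya is living and takes 1/12.
Hemant is living and takes 1/12.
Omkar is living and takes 1/12.
Deepa predeceased; the 1/3 allotted to Deepa's branch passes to Deepa's issue by representation.
The 1/3 is divided into 3 equal shares of 1/9 among Usha, Eshan, Lakshmi.
Usha is living and takes 1/9.
Eshan is living and takes 1/9.
Lakshmi predeceased; the 1/9 allotted to Lakshmi's branch passes to Lakshmi's issue by representation.
The 1/9 is divided into 4 equal shares of 1/36 among Aarav, Ishita, Rajiv, Vikram.
Aarav is living and takes 1/36.
Ishita is living and takes 1/36.
Rajiv is living and takes 1/36.
Vikram is living and takes 1/36.
Chetan is living and takes 1/3.

Aarav 1/36; Bhavna 1/24; Chetan 1/3; Eshan 1/9; Hemant 1/12; Ishita 1/36; Omkar 1/12; Priya 1/12; Rajiv 1/36; Usha 1/9; Vikram 1/36; Yamini 1/24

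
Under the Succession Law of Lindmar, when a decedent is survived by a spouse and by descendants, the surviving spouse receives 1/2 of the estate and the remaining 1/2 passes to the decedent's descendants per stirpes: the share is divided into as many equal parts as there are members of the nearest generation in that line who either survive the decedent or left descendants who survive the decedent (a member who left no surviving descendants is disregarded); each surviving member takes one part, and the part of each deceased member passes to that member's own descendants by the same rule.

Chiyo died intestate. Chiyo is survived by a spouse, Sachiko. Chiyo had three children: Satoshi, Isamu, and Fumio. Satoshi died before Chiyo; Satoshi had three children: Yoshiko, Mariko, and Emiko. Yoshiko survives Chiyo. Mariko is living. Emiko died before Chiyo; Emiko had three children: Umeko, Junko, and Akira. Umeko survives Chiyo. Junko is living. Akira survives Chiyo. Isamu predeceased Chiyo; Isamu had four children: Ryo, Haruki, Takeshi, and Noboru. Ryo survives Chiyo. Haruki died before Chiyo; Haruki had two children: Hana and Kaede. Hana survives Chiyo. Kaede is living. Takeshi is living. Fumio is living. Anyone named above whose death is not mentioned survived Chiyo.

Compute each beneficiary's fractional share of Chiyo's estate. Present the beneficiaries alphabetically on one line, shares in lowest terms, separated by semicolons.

Akira 1/54; Fumio 1/6; Hana 1/48; Junko 1/54; Kaede 1/48; Mariko 1/18; Noboru 1/24; Ryo 1/24; Sachiko 1/2; Takeshi 1/24; Umeko 1/54; Yoshiko 1/18

Sachiko, as surviving spouse, takes 1/2.
The remaining 1/2 passes to Chiyo's descendants per stirpes.
The 1/2 is divided into 3 equal shares of 1/6 among Satoshi, Isamu, Fumio.
Satoshi predeceased; the 1/6 allotted to Satoshi's branch passes to Satoshi's issue by representation.
The 1/6 is divided into 3 equal shares of 1/18 among Yoshiko, Mariko, Emiko.
Yoshiko is living and takes 1/18.
Mariko is living and takes 1/18.
Emiko predeceased; the 1/18 allotted to Emiko's branch passes to Emiko's issue by representation.
The 1/18 is divided into 3 equal shares of 1/54 among Umeko, Junko, Akira.
Umeko is living and takes 1/54.
Junko is living and takes 1/54.
Akira is living and takes 1/54.
Isamu predeceased; the 1/6 allotted to Isamu's branch passes to Isamu's issue by representation.
The 1/6 is divided into 4 equal shares of 1/24 among Ryo, Haruki, Takeshi, Noboru.
Ryo is living and takes 1/24.
Haruki predeceased; the 1/24 allotted to Haruki's branch passes to Haruki's issue by representation.
The 1/24 is divided into 2 equal shares of 1/48 among Hana, Kaede.
Hana is living and takes 1/48.
Kaede is living and takes 1/48.
Takeshi is living and takes 1/24.
Noboru is living and takes 1/24.
Fumio is living and takes 1/6.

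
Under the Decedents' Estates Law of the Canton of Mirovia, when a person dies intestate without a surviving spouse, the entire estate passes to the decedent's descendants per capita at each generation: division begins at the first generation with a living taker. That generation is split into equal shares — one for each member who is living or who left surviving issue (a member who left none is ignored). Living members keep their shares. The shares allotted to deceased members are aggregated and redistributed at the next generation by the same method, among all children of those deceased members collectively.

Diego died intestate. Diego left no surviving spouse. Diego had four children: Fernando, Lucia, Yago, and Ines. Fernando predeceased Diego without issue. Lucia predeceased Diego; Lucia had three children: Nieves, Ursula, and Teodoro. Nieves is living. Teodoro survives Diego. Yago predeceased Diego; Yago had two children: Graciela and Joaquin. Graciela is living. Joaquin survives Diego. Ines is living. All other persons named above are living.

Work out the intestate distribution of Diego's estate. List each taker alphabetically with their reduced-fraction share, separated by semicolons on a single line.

There is no surviving spouse, so the entire estate passes to Diego's descendants per capita at each generation.
At generation 1 (Lucia, Yago, Ines) there are 3 shares of (1)/3 = 1/3 each.
Living: Ines — each takes 1/3.
Deceased: Lucia and Yago. Their combined 2/3 is pooled and carried to generation 2.
At generation 2 (Nieves, Ursula, Teodoro, Graciela, Joaquin) there are 5 shares of (2/3)/5 = 2/15 each.
Living: Nieves, Ursula, Teodoro, Graciela, and Joaquin — each takes 2/15.

Graciela 2/15; Ines 1/3; Joaquin 2/15; Nieves 2/15; Teodoro 2/15; Ursula 2/15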